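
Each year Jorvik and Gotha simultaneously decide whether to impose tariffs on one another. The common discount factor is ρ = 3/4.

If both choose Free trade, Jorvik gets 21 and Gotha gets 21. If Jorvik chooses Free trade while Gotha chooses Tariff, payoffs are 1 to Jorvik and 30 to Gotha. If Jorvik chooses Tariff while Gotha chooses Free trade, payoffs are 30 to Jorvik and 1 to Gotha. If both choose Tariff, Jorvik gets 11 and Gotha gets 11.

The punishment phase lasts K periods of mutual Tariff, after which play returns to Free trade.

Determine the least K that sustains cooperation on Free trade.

2

No profitable deviation requires (21−11)(ρ+…+ρ^K) ≥ 30−21, i.e. ρ+…+ρ^K ≥ 9/10 ≈ 0.9000.
With ρ = 3/4, the partial sums are K=1: 0.7500, K=2: 1.3125.
K = 2 is the first length at which the sum reaches 0.9000.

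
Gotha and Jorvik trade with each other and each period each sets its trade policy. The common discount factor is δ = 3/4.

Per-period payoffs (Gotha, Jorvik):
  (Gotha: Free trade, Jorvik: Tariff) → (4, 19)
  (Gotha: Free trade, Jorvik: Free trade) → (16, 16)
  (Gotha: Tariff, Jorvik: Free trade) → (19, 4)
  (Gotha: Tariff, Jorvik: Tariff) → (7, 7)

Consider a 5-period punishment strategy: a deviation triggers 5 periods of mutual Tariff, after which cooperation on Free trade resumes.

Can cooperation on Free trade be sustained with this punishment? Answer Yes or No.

Yes

Comparing payoff streams over the 6 periods until play realigns: cooperate → 16(1+δ+…+δ^5); deviate → 19 + 7(δ+…+δ^5).
Cooperation is sustained iff (16−7)(δ+…+δ^5) ≥ 19−16.
δ+…+δ^5 = 3/4·(1−(3/4)^5)/(1−3/4) = 2.2881, and (19−16)/(16−7) = 0.3333.
2.2881 ≥ 0.3333, so cooperation is sustainable.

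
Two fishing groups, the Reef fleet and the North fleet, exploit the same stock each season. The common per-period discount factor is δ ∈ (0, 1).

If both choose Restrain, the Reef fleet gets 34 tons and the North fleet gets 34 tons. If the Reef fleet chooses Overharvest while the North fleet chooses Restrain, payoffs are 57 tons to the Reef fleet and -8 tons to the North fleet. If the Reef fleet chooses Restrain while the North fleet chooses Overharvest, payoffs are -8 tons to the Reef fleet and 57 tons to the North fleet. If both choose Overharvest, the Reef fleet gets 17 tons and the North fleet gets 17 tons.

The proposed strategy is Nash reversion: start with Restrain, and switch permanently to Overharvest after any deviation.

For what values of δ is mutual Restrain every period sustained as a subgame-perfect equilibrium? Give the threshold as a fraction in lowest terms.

One-period gain from deviating is 57 − 34 = 23. The loss is 34 − 17 = 17 in every subsequent period, with present value 17·δ/(1−δ).
Deviation is unprofitable when 17·δ/(1−δ) ≥ 23, i.e. δ/(1−δ) ≥ 23/17.
Equivalently δ ≥ 23/(23+17) = 23/40.

23/40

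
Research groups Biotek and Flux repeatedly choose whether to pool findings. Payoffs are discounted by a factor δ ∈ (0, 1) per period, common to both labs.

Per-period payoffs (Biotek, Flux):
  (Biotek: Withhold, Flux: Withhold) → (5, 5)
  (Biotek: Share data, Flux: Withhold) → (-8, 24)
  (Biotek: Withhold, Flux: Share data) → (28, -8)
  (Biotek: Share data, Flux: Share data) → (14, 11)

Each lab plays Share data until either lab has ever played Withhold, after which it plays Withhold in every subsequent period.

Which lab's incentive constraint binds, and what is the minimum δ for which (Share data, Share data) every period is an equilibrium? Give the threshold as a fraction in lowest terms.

For Biotek: deviation gain 28−14 = 14, per-period punishment loss 14−5 = 9. IC gives δ ≥ 14/23.
For Flux: gain 13, loss 6 per period, so δ ≥ 13/19.
The tighter constraint is Flux's, so cooperation needs δ ≥ 13/19.

Flux; δ ≥ 13/19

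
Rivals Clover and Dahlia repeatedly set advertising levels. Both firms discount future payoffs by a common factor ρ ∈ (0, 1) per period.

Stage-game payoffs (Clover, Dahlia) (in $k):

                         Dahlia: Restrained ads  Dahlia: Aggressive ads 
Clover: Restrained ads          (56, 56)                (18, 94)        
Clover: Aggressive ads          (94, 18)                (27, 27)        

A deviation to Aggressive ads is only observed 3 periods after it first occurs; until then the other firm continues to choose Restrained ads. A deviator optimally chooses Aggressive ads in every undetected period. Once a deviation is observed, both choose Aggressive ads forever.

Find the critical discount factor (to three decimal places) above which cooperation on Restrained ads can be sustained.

0.828

A deviator earns 94 for 3 periods, then 27 forever; cooperating earns 56 forever. Multiplying the IC by (1−ρ):
56 ≥ 94(1−ρ^3) + 27ρ^3, so 67·ρ^3 ≥ 38 and ρ^3 ≥ 38/67.
ρ ≥ (38/67)^(1/3) ≈ 0.828.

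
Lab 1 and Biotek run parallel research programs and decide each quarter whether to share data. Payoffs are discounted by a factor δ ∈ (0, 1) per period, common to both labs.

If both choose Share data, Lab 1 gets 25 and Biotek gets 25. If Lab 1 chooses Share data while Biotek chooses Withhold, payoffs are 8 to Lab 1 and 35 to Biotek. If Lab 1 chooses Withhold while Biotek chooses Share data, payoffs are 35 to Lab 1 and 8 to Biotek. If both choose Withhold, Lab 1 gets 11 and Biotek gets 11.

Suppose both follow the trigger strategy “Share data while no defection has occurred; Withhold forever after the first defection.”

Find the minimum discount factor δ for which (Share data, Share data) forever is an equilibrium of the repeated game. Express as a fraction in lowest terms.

5/12

Under grim trigger the critical discount factor is (T−C)/(T−P) with T = 35, C = 25, P = 11.
δ* = (35−25)/(35−11) = 10/24 = 5/12.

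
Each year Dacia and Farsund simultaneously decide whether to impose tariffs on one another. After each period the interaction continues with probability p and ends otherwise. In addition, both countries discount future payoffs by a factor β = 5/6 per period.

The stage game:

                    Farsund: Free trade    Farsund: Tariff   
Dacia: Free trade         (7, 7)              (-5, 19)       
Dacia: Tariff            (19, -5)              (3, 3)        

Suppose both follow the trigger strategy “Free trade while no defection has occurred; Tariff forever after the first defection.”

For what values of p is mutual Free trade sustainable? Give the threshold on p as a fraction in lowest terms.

9/10

Expected continuation weight on next period's payoff is β·p = 5/6·p, which plays the role of the discount factor.
Cooperation requires 5/6·p ≥ (19−7)/(19−3) = 3/4, hence p ≥ 9/10.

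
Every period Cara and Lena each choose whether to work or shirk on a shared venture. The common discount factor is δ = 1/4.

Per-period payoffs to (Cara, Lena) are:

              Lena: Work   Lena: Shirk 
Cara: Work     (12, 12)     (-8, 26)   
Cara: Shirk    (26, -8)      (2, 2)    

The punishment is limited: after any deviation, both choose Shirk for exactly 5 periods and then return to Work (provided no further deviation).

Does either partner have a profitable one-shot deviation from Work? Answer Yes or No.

IC: δ+…+δ^5 ≥ (26−12)/(12−2) = 7/5.
At δ = 1/4: partial sum = 0.3330 < 1.4000. Cooperation not sustainable.

Yes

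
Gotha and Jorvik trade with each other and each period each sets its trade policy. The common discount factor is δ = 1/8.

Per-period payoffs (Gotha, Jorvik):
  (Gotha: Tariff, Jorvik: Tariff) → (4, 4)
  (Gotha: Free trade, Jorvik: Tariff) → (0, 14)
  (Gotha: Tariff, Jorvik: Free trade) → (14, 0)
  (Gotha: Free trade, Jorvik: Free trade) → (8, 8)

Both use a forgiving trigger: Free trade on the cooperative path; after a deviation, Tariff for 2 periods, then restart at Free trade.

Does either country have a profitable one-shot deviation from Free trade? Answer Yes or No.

Yes

A one-shot deviation gives 14 now, then 4 for 2 periods, then back to 8.
Gain from deviating: (14−8) today; loss: (8−4) in each of the next 2 periods.
No-deviation condition: (8−4)(δ+…+δ^2) ≥ 14−8, i.e. δ+…+δ^2 ≥ 3/2.
At δ = 1/8: δ+…+δ^2 = 0.1406 < 1.5000.
So cooperation is not sustainable.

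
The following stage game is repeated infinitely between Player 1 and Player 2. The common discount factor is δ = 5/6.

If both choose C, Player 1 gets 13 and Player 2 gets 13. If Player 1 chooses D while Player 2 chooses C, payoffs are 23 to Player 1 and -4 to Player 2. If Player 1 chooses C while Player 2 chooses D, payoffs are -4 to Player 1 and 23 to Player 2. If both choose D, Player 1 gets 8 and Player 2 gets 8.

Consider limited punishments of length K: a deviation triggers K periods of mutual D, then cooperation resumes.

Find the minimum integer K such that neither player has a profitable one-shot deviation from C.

3

No profitable deviation requires (13−8)(δ+…+δ^K) ≥ 23−13, i.e. δ+…+δ^K ≥ 2 ≈ 2.0000.
With δ = 5/6, the partial sums are K=1: 0.8333, K=2: 1.5278, K=3: 2.1065.
K = 3 is the first length at which the sum reaches 2.0000.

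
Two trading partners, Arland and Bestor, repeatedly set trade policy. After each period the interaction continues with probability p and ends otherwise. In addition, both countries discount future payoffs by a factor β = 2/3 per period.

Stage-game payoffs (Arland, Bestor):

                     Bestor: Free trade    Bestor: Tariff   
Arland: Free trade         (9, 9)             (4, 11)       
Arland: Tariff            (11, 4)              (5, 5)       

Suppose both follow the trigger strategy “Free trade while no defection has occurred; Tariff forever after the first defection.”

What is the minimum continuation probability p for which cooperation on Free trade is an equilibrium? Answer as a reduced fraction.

Expected continuation weight on next period's payoff is β·p = 2/3·p, which plays the role of the discount factor.
Cooperation requires 2/3·p ≥ (11−9)/(11−5) = 1/3, hence p ≥ 1/2.

1/2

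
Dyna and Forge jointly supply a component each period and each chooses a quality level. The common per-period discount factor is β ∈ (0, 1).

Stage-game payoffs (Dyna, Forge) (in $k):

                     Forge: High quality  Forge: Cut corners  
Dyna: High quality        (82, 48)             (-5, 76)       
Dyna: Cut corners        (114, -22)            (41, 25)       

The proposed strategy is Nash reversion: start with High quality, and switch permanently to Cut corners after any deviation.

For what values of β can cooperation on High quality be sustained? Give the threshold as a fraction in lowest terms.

Dyna: cooperation gives 82 each period; deviation gives 114 once then 41 forever.
  82/(1−β) ≥ 114 + 41β/(1−β) ⇒ β ≥ 32/73.
Forge: cooperation gives 48 each period; deviation gives 76 once then 25 forever.
  β ≥ 28/51.
Both must hold, so the binding constraint is Forge's: β ≥ 28/51.

28/51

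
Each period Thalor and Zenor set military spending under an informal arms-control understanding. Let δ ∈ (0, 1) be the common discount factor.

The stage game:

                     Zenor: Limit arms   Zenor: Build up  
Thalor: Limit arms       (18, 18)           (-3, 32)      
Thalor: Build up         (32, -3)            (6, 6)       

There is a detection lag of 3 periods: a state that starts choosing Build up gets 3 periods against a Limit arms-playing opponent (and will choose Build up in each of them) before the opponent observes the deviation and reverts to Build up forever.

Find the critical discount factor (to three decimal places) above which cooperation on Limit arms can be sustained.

0.814

The best deviation is to choose Build up for all 3 undetected periods, earning 32 each, then 6 forever once detected.
Deviation value: 32(1−δ^3)/(1−δ) + 6δ^3/(1−δ); cooperation value: 18/(1−δ).
IC: 18 ≥ 32(1−δ^3) + 6δ^3 = 32 − 26δ^3.
So δ^3 ≥ 14/26 = 7/13, giving δ ≥ (7/13)^(1/3) ≈ 0.814.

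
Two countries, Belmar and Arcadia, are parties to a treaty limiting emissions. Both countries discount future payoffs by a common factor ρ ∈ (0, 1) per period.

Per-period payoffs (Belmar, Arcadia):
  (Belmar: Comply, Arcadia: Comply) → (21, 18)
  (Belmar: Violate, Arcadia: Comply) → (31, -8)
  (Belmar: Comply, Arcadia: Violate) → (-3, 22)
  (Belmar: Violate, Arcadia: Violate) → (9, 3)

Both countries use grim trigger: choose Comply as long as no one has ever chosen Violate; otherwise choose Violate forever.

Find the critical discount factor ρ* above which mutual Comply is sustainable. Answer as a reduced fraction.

Belmar's threshold: (31−21)/(31−9) = 5/11.
Arcadia's threshold: (22−18)/(22−3) = 4/19.
5/11 > 4/19, so Belmar binds and ρ* = 5/11.

5/11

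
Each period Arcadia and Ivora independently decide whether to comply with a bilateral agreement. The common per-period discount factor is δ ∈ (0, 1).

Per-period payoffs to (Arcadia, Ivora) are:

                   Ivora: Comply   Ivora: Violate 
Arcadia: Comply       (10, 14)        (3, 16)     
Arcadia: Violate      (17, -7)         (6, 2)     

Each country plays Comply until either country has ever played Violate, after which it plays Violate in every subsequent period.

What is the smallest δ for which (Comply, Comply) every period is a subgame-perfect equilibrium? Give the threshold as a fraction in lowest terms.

Arcadia: cooperation gives 10 each period; deviation gives 17 once then 6 forever.
  10/(1−δ) ≥ 17 + 6δ/(1−δ) ⇒ δ ≥ 7/11.
Ivora: cooperation gives 14 each period; deviation gives 16 once then 2 forever.
  δ ≥ 2/14 = 1/7.
Both must hold, so the binding constraint is Arcadia's: δ ≥ 7/11.

7/11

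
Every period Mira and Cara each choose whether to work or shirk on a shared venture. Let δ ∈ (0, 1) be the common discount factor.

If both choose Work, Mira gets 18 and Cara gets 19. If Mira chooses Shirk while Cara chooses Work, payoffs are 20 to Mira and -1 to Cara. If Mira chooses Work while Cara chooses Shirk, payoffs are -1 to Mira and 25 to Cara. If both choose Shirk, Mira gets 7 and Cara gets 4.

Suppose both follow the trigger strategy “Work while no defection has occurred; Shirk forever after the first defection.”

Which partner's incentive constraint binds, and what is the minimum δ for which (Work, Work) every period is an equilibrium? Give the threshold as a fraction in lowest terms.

For Mira: deviation gain 20−18 = 2, per-period punishment loss 18−7 = 11. IC gives δ ≥ 2/13.
For Cara: gain 6, loss 15 per period, so δ ≥ 6/21 = 2/7.
The tighter constraint is Cara's, so cooperation needs δ ≥ 2/7.

Cara; δ ≥ 2/7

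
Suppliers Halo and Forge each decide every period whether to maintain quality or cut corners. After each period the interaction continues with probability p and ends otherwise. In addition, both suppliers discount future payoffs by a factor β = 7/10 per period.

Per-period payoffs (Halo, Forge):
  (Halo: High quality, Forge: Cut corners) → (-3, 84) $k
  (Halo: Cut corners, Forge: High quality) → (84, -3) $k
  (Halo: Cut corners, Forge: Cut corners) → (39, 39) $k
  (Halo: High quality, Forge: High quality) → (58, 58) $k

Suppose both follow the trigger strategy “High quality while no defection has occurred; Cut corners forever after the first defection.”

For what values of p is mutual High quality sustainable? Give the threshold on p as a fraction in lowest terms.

With continuation probability p and discount β, the effective per-period discount factor is βp.
Grim-trigger IC: βp ≥ (84−58)/(84−39) = 26/45.
So p ≥ (26/45)/(7/10) = 52/63.

52/63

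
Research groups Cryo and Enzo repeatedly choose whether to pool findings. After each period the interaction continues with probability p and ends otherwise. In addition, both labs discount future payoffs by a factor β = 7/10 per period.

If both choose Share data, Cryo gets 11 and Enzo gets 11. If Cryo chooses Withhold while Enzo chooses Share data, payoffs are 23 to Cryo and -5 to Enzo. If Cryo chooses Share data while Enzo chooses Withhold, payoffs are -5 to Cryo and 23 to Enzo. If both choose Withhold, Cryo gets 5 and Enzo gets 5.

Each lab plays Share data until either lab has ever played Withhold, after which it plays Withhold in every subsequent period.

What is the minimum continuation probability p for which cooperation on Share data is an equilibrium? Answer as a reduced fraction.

With continuation probability p and discount β, the effective per-period discount factor is βp.
Grim-trigger IC: βp ≥ (23−11)/(23−5) = 2/3.
So p ≥ (2/3)/(7/10) = 20/21.

20/21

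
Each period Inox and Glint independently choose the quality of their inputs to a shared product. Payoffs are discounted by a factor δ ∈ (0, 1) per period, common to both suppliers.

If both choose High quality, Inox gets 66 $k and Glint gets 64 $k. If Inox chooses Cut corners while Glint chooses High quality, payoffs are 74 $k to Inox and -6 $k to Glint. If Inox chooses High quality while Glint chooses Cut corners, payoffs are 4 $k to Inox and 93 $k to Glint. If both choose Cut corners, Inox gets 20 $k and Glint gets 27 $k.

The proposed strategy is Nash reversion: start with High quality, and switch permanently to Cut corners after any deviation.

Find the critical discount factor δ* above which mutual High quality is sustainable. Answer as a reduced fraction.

29/66

Inox's threshold: (74−66)/(74−20) = 4/27.
Glint's threshold: (93−64)/(93−27) = 29/66.
4/27 < 29/66, so Glint binds and δ* = 29/66.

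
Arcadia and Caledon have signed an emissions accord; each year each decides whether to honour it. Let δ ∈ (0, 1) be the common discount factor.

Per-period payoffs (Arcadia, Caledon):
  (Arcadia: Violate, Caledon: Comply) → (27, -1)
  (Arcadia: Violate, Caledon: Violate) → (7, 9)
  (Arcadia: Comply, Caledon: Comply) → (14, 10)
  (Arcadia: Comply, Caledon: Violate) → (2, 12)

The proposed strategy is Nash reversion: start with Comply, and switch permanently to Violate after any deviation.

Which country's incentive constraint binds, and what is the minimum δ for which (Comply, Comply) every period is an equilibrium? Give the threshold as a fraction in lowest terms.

Arcadia's threshold: (27−14)/(27−7) = 13/20.
Caledon's threshold: (12−10)/(12−9) = 2/3.
13/20 < 2/3, so Caledon binds and δ* = 2/3.

Caledon; δ ≥ 2/3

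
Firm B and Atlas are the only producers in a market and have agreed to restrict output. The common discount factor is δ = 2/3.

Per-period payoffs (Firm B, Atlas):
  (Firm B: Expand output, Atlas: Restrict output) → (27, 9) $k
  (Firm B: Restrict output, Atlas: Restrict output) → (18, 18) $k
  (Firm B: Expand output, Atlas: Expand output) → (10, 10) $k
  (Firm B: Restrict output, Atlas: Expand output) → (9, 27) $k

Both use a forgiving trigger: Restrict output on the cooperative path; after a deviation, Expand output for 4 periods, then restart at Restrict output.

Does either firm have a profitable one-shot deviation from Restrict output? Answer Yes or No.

Comparing payoff streams over the 5 periods until play realigns: cooperate → 18(1+δ+…+δ^4); deviate → 27 + 10(δ+…+δ^4).
Cooperation is sustained iff (18−10)(δ+…+δ^4) ≥ 27−18.
δ+…+δ^4 = 2/3·(1−(2/3)^4)/(1−2/3) = 1.6049, and (27−18)/(18−10) = 1.1250.
1.6049 ≥ 1.1250, so cooperation is sustainable.

No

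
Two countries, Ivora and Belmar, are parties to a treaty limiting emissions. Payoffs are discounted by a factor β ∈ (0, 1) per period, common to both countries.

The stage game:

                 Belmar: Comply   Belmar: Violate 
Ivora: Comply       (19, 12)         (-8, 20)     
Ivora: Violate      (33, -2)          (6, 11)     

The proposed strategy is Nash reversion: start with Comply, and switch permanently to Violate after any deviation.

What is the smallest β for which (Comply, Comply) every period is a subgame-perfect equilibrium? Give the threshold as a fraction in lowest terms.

8/9

Ivora: cooperation gives 19 each period; deviation gives 33 once then 6 forever.
  19/(1−β) ≥ 33 + 6β/(1−β) ⇒ β ≥ 14/27.
Belmar: cooperation gives 12 each period; deviation gives 20 once then 11 forever.
  β ≥ 8/9.
Both must hold, so the binding constraint is Belmar's: β ≥ 8/9.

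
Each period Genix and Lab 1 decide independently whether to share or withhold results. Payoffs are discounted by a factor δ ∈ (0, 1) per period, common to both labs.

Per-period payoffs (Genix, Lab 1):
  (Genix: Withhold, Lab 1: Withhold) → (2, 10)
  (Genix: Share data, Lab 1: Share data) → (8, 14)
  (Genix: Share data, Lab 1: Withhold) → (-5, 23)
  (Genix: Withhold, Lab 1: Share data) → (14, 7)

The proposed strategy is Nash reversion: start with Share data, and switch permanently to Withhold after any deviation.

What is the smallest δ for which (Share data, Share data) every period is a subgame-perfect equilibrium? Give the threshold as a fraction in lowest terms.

Genix: cooperation gives 8 each period; deviation gives 14 once then 2 forever.
  8/(1−δ) ≥ 14 + 2δ/(1−δ) ⇒ δ ≥ 6/12 = 1/2.
Lab 1: cooperation gives 14 each period; deviation gives 23 once then 10 forever.
  δ ≥ 9/13.
Both must hold, so the binding constraint is Lab 1's: δ ≥ 9/13.

9/13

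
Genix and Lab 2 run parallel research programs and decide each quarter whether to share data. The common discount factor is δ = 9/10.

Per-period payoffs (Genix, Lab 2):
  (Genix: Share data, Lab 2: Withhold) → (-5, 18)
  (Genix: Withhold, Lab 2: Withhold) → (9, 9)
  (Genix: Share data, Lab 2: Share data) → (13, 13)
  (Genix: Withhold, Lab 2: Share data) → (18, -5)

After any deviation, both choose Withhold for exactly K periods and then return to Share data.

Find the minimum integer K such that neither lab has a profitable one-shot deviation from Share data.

2

IC: δ(1−δ^K)/(1−δ) ≥ (18−13)/(13−9) = 5/4.
With δ = 9/10: need 1 − δ^K ≥ 5/4·(1−9/10)/(9/10), i.e. δ^K ≤ 0.8611.
Since (9/10)^1 = 0.9000 and (9/10)^2 = 0.8100, the smallest such K is 2.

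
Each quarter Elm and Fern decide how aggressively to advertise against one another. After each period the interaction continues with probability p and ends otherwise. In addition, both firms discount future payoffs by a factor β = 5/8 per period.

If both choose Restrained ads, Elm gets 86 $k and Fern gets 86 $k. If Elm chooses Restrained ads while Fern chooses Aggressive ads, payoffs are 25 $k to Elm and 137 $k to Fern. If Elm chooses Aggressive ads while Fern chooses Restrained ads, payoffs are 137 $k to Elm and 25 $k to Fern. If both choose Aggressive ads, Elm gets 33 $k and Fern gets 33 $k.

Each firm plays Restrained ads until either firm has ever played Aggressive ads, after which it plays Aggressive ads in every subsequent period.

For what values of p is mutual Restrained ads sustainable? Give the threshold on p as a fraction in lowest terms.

Expected continuation weight on next period's payoff is β·p = 5/8·p, which plays the role of the discount factor.
Cooperation requires 5/8·p ≥ (137−86)/(137−33) = 51/104, hence p ≥ 51/65.

51/65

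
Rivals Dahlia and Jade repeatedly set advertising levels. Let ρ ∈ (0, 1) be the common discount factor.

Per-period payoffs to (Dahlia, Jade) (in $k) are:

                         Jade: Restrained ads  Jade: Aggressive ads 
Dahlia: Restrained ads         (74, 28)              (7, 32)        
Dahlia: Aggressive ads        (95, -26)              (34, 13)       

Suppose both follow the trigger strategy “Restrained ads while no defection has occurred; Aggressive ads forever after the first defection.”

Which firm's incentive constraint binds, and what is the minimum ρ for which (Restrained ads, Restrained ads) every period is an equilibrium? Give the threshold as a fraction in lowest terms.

Dahlia; ρ ≥ 21/61

Dahlia's threshold: (95−74)/(95−34) = 21/61.
Jade's threshold: (32−28)/(32−13) = 4/19.
21/61 > 4/19, so Dahlia binds and ρ* = 21/61.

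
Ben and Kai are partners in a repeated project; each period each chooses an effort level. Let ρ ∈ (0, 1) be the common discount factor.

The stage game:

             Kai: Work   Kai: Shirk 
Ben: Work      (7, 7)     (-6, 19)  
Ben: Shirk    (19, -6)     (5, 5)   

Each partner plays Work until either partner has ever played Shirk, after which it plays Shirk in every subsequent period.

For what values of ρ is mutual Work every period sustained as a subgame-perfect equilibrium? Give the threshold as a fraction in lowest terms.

Under grim trigger the critical discount factor is (T−C)/(T−P) with T = 19, C = 7, P = 5.
ρ* = (19−7)/(19−5) = 12/14 = 6/7.

6/7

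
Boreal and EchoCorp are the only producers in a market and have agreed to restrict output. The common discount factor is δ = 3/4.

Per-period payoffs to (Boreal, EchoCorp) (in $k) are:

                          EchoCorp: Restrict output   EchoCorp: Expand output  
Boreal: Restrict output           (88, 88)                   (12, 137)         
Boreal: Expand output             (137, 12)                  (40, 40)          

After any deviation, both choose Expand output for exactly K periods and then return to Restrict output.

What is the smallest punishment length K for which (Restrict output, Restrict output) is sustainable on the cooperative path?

2

IC: δ(1−δ^K)/(1−δ) ≥ (137−88)/(88−40) = 49/48.
With δ = 3/4: need 1 − δ^K ≥ 49/48·(1−3/4)/(3/4), i.e. δ^K ≤ 0.6597.
Since (3/4)^1 = 0.7500 and (3/4)^2 = 0.5625, the smallest such K is 2.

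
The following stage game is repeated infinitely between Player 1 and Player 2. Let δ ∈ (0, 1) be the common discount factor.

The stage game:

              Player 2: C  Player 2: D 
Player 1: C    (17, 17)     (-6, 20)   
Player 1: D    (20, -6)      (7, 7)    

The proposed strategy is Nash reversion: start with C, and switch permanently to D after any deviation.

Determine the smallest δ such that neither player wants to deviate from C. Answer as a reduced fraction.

3/13

Under grim trigger the critical discount factor is (T−C)/(T−P) with T = 20, C = 17, P = 7.
δ* = (20−17)/(20−7) = 3/13.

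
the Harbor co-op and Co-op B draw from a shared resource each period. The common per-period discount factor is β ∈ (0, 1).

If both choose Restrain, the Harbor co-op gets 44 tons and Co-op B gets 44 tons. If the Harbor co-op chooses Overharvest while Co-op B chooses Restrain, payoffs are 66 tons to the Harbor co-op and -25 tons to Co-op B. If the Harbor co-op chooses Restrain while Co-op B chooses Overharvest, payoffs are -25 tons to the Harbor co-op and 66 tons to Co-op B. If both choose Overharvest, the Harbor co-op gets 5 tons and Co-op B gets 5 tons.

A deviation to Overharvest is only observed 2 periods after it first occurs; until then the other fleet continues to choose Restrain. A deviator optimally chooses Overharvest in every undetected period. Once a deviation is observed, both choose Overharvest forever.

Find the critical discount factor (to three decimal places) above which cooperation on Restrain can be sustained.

A deviator earns 66 for 2 periods, then 5 forever; cooperating earns 44 forever. Multiplying the IC by (1−β):
44 ≥ 66(1−β^2) + 5β^2, so 61·β^2 ≥ 22 and β^2 ≥ 22/61.
β ≥ (22/61)^(1/2) ≈ 0.601.

0.601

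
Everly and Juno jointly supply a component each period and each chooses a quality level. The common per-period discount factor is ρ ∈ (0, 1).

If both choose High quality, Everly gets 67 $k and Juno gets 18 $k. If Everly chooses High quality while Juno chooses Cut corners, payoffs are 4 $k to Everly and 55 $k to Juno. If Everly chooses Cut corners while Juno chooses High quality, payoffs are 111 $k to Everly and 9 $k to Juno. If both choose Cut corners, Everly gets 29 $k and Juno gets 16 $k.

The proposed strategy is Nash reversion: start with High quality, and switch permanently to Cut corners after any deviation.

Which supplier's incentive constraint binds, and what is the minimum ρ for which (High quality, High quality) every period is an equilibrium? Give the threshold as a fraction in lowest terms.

Juno; ρ ≥ 37/39

Everly: cooperation gives 67 each period; deviation gives 111 once then 29 forever.
  67/(1−ρ) ≥ 111 + 29ρ/(1−ρ) ⇒ ρ ≥ 44/82 = 22/41.
Juno: cooperation gives 18 each period; deviation gives 55 once then 16 forever.
  ρ ≥ 37/39.
Both must hold, so the binding constraint is Juno's: ρ ≥ 37/39.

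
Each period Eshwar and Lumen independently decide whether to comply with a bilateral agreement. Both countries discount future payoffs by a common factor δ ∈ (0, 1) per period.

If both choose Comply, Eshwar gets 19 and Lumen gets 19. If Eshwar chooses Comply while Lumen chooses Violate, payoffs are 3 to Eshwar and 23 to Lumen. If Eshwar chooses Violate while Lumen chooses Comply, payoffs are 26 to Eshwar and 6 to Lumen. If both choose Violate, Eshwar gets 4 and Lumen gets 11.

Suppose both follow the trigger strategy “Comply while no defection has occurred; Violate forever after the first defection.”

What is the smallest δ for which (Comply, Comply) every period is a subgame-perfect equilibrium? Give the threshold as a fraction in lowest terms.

Eshwar's threshold: (26−19)/(26−4) = 7/22.
Lumen's threshold: (23−19)/(23−11) = 1/3.
7/22 < 1/3, so Lumen binds and δ* = 1/3.

1/3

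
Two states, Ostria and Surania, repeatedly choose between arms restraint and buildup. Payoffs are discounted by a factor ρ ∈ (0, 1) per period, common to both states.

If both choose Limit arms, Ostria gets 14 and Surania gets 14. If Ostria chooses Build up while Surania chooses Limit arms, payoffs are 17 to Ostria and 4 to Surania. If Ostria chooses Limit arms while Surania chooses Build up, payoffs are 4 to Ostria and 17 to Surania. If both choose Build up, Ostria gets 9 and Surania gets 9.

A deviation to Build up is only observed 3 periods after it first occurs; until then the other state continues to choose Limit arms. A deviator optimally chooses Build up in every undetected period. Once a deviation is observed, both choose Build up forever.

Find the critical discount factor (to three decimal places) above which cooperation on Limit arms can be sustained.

0.721

The best deviation is to choose Build up for all 3 undetected periods, earning 17 each, then 9 forever once detected.
Deviation value: 17(1−ρ^3)/(1−ρ) + 9ρ^3/(1−ρ); cooperation value: 14/(1−ρ).
IC: 14 ≥ 17(1−ρ^3) + 9ρ^3 = 17 − 8ρ^3.
So ρ^3 ≥ 3/8, giving ρ ≥ (3/8)^(1/3) ≈ 0.721.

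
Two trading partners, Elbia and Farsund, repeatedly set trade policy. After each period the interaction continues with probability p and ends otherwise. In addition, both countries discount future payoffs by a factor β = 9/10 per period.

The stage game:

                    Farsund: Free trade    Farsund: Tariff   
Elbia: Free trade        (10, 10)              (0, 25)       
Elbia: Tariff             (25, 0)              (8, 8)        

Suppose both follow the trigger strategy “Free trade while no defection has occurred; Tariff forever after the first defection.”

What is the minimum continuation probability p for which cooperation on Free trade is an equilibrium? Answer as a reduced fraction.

Expected continuation weight on next period's payoff is β·p = 9/10·p, which plays the role of the discount factor.
Cooperation requires 9/10·p ≥ (25−10)/(25−8) = 15/17, hence p ≥ 50/51.

50/51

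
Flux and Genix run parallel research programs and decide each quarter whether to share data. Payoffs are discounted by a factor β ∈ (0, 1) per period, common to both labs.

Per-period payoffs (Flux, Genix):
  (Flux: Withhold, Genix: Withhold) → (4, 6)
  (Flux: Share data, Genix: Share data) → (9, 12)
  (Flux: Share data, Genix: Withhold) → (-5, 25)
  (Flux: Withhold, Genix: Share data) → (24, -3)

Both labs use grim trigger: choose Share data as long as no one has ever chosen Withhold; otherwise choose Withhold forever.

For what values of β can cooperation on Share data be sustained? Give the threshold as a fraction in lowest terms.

3/4

Flux's threshold: (24−9)/(24−4) = 3/4.
Genix's threshold: (25−12)/(25−6) = 13/19.
3/4 > 13/19, so Flux binds and β* = 3/4.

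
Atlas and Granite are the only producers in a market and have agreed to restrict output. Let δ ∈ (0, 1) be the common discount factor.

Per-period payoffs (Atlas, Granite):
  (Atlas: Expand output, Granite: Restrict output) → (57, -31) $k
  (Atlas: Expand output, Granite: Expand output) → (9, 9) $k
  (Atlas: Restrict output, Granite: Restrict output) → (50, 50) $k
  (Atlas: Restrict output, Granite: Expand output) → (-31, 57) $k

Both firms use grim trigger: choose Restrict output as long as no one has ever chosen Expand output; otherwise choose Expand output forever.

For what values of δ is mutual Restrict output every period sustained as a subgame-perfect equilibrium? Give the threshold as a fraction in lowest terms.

7/48

Under grim trigger the critical discount factor is (T−C)/(T−P) with T = 57, C = 50, P = 9.
δ* = (57−50)/(57−9) = 7/48.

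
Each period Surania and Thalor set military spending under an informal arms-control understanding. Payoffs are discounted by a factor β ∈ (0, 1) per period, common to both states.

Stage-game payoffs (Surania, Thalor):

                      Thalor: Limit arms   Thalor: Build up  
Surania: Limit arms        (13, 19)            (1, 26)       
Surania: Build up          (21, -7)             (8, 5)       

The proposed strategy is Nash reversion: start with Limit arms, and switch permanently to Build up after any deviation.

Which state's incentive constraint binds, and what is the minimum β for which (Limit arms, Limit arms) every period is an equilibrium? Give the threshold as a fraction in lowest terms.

For Surania: deviation gain 21−13 = 8, per-period punishment loss 13−8 = 5. IC gives β ≥ 8/13.
For Thalor: gain 7, loss 14 per period, so β ≥ 7/21 = 1/3.
The tighter constraint is Surania's, so cooperation needs β ≥ 8/13.

Surania; β ≥ 8/13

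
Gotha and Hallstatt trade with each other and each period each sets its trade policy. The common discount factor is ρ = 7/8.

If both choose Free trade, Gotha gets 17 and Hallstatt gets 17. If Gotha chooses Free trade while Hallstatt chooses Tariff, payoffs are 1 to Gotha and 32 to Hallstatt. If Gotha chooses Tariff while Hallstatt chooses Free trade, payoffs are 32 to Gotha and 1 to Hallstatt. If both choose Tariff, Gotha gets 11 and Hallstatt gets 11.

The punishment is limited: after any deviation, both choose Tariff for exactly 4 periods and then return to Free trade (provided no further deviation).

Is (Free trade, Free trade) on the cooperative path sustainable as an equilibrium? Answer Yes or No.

Yes

Comparing payoff streams over the 5 periods until play realigns: cooperate → 17(1+ρ+…+ρ^4); deviate → 32 + 11(ρ+…+ρ^4).
Cooperation is sustained iff (17−11)(ρ+…+ρ^4) ≥ 32−17.
ρ+…+ρ^4 = 7/8·(1−(7/8)^4)/(1−7/8) = 2.8967, and (32−17)/(17−11) = 2.5000.
2.8967 ≥ 2.5000, so cooperation is sustainable.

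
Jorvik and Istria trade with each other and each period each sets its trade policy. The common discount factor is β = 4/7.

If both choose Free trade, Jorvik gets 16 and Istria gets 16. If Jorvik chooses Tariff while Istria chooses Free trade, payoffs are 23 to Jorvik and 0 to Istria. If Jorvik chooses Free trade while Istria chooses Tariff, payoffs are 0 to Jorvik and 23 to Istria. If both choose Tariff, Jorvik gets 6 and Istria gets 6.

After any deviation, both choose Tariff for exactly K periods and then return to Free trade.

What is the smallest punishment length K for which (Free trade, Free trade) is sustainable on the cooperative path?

No profitable deviation requires (16−6)(β+…+β^K) ≥ 23−16, i.e. β+…+β^K ≥ 7/10 ≈ 0.7000.
With β = 4/7, the partial sums are K=1: 0.5714, K=2: 0.8980.
K = 2 is the first length at which the sum reaches 0.7000.

2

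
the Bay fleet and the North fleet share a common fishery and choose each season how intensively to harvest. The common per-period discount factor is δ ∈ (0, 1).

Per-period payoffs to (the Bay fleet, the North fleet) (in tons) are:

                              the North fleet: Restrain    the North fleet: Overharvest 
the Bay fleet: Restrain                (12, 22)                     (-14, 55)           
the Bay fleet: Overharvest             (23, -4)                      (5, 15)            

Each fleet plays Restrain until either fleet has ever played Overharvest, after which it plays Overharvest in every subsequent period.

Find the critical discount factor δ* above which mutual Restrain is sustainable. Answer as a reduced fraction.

33/40

For the Bay fleet: deviation gain 23−12 = 11, per-period punishment loss 12−5 = 7. IC gives δ ≥ 11/18.
For the North fleet: gain 33, loss 7 per period, so δ ≥ 33/40.
The tighter constraint is the North fleet's, so cooperation needs δ ≥ 33/40.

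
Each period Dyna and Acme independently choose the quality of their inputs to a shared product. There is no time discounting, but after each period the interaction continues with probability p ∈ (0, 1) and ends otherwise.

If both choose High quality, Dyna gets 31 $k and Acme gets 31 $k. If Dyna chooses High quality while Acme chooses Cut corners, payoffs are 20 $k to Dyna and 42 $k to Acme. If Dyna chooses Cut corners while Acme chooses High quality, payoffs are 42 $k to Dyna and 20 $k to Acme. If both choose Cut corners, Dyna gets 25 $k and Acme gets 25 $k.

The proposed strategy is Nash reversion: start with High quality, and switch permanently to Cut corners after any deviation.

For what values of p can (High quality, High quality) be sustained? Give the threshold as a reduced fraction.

11/17

Expected cooperation value is 31 + p·31 + p²·31 + … = 31/(1−p); deviation gives 42 + p·25/(1−p).
31 ≥ 42(1−p) + 25p ⇒ 17p ≥ 11 ⇒ p ≥ 11/17.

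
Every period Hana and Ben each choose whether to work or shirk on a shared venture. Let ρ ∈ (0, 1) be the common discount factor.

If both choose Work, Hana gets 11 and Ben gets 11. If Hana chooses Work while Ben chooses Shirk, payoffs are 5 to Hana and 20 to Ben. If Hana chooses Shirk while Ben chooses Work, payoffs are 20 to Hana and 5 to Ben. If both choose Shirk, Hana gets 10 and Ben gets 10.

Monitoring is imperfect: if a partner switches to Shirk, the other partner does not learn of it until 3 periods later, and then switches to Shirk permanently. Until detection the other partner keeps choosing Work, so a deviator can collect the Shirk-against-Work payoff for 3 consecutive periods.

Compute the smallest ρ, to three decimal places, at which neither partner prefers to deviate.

0.965

The best deviation is to choose Shirk for all 3 undetected periods, earning 20 each, then 10 forever once detected.
Deviation value: 20(1−ρ^3)/(1−ρ) + 10ρ^3/(1−ρ); cooperation value: 11/(1−ρ).
IC: 11 ≥ 20(1−ρ^3) + 10ρ^3 = 20 − 10ρ^3.
So ρ^3 ≥ 9/10, giving ρ ≥ (9/10)^(1/3) ≈ 0.965.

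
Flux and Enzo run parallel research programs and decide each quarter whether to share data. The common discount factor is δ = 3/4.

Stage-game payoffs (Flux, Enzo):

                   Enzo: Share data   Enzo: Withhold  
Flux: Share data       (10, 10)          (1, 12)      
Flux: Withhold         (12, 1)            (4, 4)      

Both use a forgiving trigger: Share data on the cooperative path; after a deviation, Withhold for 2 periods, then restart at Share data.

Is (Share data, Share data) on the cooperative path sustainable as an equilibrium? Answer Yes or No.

Yes

IC: δ+…+δ^2 ≥ (12−10)/(10−4) = 1/3.
At δ = 3/4: partial sum = 1.3125 ≥ 0.3333. Cooperation sustainable.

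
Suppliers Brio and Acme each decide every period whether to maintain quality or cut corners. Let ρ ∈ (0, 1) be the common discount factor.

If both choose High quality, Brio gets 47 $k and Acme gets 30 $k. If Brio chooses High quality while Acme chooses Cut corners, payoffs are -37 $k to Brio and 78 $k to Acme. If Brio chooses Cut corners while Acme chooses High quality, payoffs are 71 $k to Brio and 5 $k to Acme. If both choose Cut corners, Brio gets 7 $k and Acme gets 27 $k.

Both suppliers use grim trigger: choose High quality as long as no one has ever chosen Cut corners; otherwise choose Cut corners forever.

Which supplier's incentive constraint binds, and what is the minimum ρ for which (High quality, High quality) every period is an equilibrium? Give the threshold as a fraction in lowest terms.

Acme; ρ ≥ 16/17

Brio: cooperation gives 47 each period; deviation gives 71 once then 7 forever.
  47/(1−ρ) ≥ 71 + 7ρ/(1−ρ) ⇒ ρ ≥ 24/64 = 3/8.
Acme: cooperation gives 30 each period; deviation gives 78 once then 27 forever.
  ρ ≥ 48/51 = 16/17.
Both must hold, so the binding constraint is Acme's: ρ ≥ 16/17.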